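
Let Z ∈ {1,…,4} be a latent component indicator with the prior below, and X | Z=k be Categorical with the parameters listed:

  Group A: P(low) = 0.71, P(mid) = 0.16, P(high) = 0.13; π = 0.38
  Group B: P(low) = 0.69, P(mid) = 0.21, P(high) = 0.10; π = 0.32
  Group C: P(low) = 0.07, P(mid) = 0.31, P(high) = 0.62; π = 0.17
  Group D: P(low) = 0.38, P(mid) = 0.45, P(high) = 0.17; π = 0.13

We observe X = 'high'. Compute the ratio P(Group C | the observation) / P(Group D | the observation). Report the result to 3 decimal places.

4.769

Only the two components matter; the odds are (π_i f_i(x)) / (π_j f_j(x)).
Component likelihoods at x = 'high':
  f_A = P(high | comp) = 0.13
  f_B = P(high | comp) = 0.10
  f_C = P(high | comp) = 0.62
  f_D = P(high | comp) = 0.17
Odds = (0.17/0.13) × (0.62/0.17) = 1.30769 × 3.64706 ≈ 4.769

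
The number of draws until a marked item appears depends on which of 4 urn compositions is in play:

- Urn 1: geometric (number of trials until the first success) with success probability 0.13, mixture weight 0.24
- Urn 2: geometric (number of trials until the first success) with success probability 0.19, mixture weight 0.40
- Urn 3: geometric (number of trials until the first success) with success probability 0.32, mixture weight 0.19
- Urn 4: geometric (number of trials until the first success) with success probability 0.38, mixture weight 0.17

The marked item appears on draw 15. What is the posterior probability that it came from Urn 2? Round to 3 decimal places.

Posterior ∝ prior × likelihood, so P(k | x) ∝ w_k f_k(x); normalise over all components.
Evaluate each component's likelihood at the observed value:
  p_1 = 0.0185018
  p_2 = 0.00994361
  p_3 = 0.00144635
  p_4 = 0.000471267
Unnormalised posteriors:
  w_1·p_1 = 0.24 × 0.0185018 = 0.00444042
  w_2·p_2 = 0.40 × 0.00994361 = 0.00397744
  w_3·p_3 = 0.19 × 0.00144635 = 0.000274807
  w_4·p_4 = 0.17 × 0.000471267 = 8.01154e-05
Evidence: 0.00444042 + 0.00397744 + 0.000274807 + 8.01154e-05 = 0.00877279
P(Urn 2 | the observation) ≈ 0.453

0.453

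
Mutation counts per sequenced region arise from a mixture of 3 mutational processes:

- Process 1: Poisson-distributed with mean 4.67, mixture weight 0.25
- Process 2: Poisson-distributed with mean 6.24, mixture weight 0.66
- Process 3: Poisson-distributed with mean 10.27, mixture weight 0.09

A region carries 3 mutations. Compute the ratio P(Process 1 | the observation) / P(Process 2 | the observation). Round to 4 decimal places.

Posterior odds = (π_i f_i(x)) / (π_j f_j(x)); the normalising sum cancels.
Evaluate each component's likelihood at the observed value:
  p_1 = e^(−4.67)·4.67^3/3! = 0.15909
  p_2 = e^(−6.24)·6.24^3/3! = 0.0789596
  p_3 = e^(−10.27)·10.27^3/3! = 0.00625685
Posterior odds = (π_1·p_1) / (π_2·p_2) = (0.25·0.15909) / (0.66·0.0789596) = 0.0397726 / 0.0521133 ≈ 0.7632

0.7632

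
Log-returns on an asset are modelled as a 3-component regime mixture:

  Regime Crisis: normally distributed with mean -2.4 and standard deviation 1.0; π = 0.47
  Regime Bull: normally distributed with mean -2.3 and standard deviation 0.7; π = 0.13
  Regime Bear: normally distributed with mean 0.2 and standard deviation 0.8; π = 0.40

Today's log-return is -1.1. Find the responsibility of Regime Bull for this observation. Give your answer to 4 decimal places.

The responsibility of component k is P(Z=k) f_k(x) divided by Σ_j P(Z=j) f_j(x).
Evaluate each component's likelihood at the observed value:
  f_Crisis = 0.171369
  f_Bull = 0.131119
  f_Bear = 0.133173
Prior × likelihood for each component:
  P(Z=Crisis)·f_Crisis = 0.47 × 0.171369 = 0.0805432
  P(Z=Bull)·f_Bull = 0.13 × 0.131119 = 0.0170454
  P(Z=Bear)·f_Bear = 0.40 × 0.133173 = 0.0532691
Sum: 0.0805432 + 0.0170454 + 0.0532691 = 0.150858
So the posterior for Regime Bull is 0.0170454 / 0.150858 ≈ 0.1130.

0.1130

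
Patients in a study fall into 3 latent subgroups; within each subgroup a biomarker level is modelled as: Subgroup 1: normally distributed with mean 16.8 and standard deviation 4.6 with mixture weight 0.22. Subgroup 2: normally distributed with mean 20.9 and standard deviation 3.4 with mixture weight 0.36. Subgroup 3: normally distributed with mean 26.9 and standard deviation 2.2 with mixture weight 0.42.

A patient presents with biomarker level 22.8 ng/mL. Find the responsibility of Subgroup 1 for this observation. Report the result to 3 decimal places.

0.141

Posterior ∝ prior × likelihood, so P(k | x) ∝ w_k f_k(x); normalise over all components.
Evaluate each component's likelihood at the observed value:
  p_1 = (1/(4.6·√(2π)))·exp(−(22.8−16.8)²/(2·4.6²)) = 0.086727·exp(-0.85066) = 0.0370437
  p_2 = (1/(3.4·√(2π)))·exp(−(22.8−20.9)²/(2·3.4²)) = 0.117336·exp(-0.15614) = 0.100374
  p_3 = (1/(2.2·√(2π)))·exp(−(22.8−26.9)²/(2·2.2²)) = 0.181337·exp(-1.73657) = 0.0319378
Unnormalised posteriors:
  w_1·p_1 = 0.22 × 0.0370437 = 0.00814962
  w_2·p_2 = 0.36 × 0.100374 = 0.0361345
  w_3·p_3 = 0.42 × 0.0319378 = 0.0134139
Evidence: 0.00814962 + 0.0361345 + 0.0134139 = 0.057698
P(Subgroup 1 | 22.8 ng/mL) ≈ 0.141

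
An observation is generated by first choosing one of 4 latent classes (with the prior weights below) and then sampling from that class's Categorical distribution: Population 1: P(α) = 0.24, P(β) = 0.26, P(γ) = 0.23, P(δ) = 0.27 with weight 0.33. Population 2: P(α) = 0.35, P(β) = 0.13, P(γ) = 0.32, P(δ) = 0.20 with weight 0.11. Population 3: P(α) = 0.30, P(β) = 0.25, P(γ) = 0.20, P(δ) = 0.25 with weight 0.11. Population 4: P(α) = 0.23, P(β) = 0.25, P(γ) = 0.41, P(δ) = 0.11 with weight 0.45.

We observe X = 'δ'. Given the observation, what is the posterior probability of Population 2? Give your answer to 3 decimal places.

0.117

P(component k | x) = π_k·f_k(x) / marginal(x), where marginal(x) = Σ_j π_j·f_j(x).
Component likelihoods at x = 'δ':
  p_1 = P(δ | comp) = 0.27
  p_2 = P(δ | comp) = 0.20
  p_3 = P(δ | comp) = 0.25
  p_4 = P(δ | comp) = 0.11
Unnormalised posteriors:
  π_1·p_1 = 0.33 × 0.27 = 0.0891
  π_2·p_2 = 0.11 × 0.2 = 0.022
  π_3·p_3 = 0.11 × 0.25 = 0.0275
  π_4·p_4 = 0.45 × 0.11 = 0.0495
Marginal: 0.0891 + 0.022 + 0.0275 + 0.0495 = 0.1881
Responsibility of Population 2: 0.022 / 0.1881 ≈ 0.117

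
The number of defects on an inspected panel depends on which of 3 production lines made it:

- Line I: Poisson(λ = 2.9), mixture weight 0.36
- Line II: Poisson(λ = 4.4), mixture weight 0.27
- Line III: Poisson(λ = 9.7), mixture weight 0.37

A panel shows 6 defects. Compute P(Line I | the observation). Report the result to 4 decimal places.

The responsibility of component k is π_k f_k(x) divided by Σ_j π_j f_j(x).
Component likelihoods at x = 6 defects:
  p_I = e^(−2.9)·2.9^6/6! = 0.0454571
  p_II = e^(−4.4)·4.4^6/6! = 0.123734
  p_III = e^(−9.7)·9.7^6/6! = 0.0708992
Multiply by the mixture weights:
  π_I·p_I = 0.36 × 0.0454571 = 0.0163645
  π_II·p_II = 0.27 × 0.123734 = 0.0334081
  π_III·p_III = 0.37 × 0.0708992 = 0.0262327
Normaliser: 0.0163645 + 0.0334081 + 0.0262327 = 0.0760053
P(Line I | the observation) = 0.0163645 / 0.0760053 ≈ 0.2153

0.2153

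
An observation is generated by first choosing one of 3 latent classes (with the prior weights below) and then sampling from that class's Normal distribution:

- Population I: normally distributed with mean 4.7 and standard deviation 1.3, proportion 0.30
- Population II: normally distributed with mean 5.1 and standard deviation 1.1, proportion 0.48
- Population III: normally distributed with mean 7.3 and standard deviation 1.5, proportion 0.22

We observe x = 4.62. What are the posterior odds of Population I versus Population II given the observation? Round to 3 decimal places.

Only the two components matter; the odds are (π_i f_i(x)) / (π_j f_j(x)).
Component likelihoods at x = 4.62:
  L_I = (1/(1.3·√(2π)))·exp(−(4.62−4.7)²/(2·1.3²)) = 0.306879·exp(-0.00189) = 0.306298
  L_II = (1/(1.1·√(2π)))·exp(−(4.62−5.1)²/(2·1.1²)) = 0.362675·exp(-0.09521) = 0.329739
  L_III = (1/(1.5·√(2π)))·exp(−(4.62−7.3)²/(2·1.5²)) = 0.265962·exp(-1.59609) = 0.0539071
Odds = (0.30/0.48) × (0.306298/0.329739) = 0.625 × 0.928912 ≈ 0.581

0.581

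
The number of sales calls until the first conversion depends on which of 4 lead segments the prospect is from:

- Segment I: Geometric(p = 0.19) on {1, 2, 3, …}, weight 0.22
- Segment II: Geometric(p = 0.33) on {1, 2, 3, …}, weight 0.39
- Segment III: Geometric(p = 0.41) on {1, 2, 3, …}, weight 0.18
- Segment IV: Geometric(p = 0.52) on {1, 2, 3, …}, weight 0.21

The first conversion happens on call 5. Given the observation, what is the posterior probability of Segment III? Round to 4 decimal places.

By Bayes' theorem, P(k | x) = P(Z=k) f_k(x) / Σ_j P(Z=j) f_j(x).
Evaluate each component's likelihood at the observed value:
  p_I = 0.19·(1−0.19)^4 = 0.19·0.430467 = 0.0817888
  p_II = 0.33·(1−0.33)^4 = 0.33·0.201511 = 0.0664987
  p_III = 0.41·(1−0.41)^4 = 0.41·0.121174 = 0.0496812
  p_IV = 0.52·(1−0.52)^4 = 0.52·0.0530842 = 0.0276038
Multiply by the mixture weights:
  P(Z=I)·p_I = 0.22 × 0.0817888 = 0.0179935
  P(Z=II)·p_II = 0.39 × 0.0664987 = 0.0259345
  P(Z=III)·p_III = 0.18 × 0.0496812 = 0.00894261
  P(Z=IV)·p_IV = 0.21 × 0.0276038 = 0.00579679
Marginal: 0.0179935 + 0.0259345 + 0.00894261 + 0.00579679 = 0.0586674
P(Segment III | data) = 0.00894261 / 0.0586674 ≈ 0.1524

0.1524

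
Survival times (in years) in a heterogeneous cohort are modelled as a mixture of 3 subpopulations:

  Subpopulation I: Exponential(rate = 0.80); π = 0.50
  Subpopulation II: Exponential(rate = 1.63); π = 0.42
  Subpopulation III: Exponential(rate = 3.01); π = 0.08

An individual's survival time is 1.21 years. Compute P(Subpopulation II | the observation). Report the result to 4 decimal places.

The responsibility of component k is π_k f_k(x) divided by Σ_j π_j f_j(x).
Exponential densities:
  f_I = 0.303874
  f_II = 0.226792
  f_III = 0.0788538
Unnormalised posteriors:
  π_I·f_I = 0.50 × 0.303874 = 0.151937
  π_II·f_II = 0.42 × 0.226792 = 0.0952528
  π_III·f_III = 0.08 × 0.0788538 = 0.0063083
Sum: 0.151937 + 0.0952528 + 0.0063083 = 0.253498
So the posterior for Subpopulation II is 0.0952528 / 0.253498 ≈ 0.3758.

0.3758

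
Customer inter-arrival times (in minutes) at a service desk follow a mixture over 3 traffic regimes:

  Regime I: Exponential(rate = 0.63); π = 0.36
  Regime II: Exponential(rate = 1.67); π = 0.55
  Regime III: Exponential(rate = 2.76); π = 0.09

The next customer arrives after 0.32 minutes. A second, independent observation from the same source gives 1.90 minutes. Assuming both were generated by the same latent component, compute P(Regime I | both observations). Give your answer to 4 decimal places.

P(component k | x) = P(Z=k)·f_k(x) / marginal(x), where marginal(x) = Σ_j P(Z=j)·f_j(x).
Since both observations come from the same component, the likelihood for component k is f_k(x₁)·f_k(x₂).
  L_I = [0.514976] × [0.190322] = 0.0980115
  L_II = [0.978655] × [0.0699359] = 0.0684431
  L_III = [1.14114] × [0.0145703] = 0.0166268
Unnormalised posteriors:
  P(Z=I)·L_I = 0.36 × 0.0980115 = 0.0352841
  P(Z=II)·L_II = 0.55 × 0.0684431 = 0.0376437
  P(Z=III)·L_III = 0.09 × 0.0166268 = 0.00149641
Normaliser: 0.0352841 + 0.0376437 + 0.00149641 = 0.0744242
Responsibility of Regime I: 0.0352841 / 0.0744242 ≈ 0.4741

0.4741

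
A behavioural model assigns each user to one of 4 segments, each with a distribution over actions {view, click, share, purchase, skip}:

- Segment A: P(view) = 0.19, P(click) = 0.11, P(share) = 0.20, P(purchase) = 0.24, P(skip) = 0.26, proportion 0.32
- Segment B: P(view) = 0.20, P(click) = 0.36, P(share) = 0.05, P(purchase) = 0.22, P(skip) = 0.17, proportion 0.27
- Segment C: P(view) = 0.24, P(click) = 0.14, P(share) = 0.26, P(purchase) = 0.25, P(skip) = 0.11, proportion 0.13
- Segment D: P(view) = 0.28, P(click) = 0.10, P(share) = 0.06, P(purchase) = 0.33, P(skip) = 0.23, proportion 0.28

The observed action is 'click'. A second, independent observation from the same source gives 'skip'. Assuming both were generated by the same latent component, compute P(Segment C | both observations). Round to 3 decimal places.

Posterior ∝ prior × likelihood, so P(k | x) ∝ π_k f_k(x); normalise over all components.
Since both observations come from the same component, the likelihood for component k is f_k(x₁)·f_k(x₂).
  L_A = [0.11] × [0.26] = 0.0286
  L_B = [0.36] × [0.17] = 0.0612
  L_C = [0.14] × [0.11] = 0.0154
  L_D = [0.1] × [0.23] = 0.023
Unnormalised posteriors:
  π_A·L_A = 0.32 × 0.0286 = 0.009152
  π_B·L_B = 0.27 × 0.0612 = 0.016524
  π_C·L_C = 0.13 × 0.0154 = 0.002002
  π_D·L_D = 0.28 × 0.023 = 0.00644
Normaliser: 0.009152 + 0.016524 + 0.002002 + 0.00644 = 0.034118
Responsibility of Segment C: 0.002002 / 0.034118 ≈ 0.059

0.059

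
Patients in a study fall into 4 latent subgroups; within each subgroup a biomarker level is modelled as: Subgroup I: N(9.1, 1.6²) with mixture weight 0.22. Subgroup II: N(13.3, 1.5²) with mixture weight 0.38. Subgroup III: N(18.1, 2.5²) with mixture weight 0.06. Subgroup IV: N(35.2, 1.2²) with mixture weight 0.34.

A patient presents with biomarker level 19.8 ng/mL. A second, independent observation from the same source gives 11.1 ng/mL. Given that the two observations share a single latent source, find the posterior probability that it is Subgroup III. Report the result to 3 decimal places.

0.969

Posterior ∝ prior × likelihood, so P(k | x) ∝ π_k f_k(x); normalise over all components.
Since both observations come from the same component, the likelihood for component k is f_k(x₁)·f_k(x₂).
  L_I = [(1/(1.6·√(2π)))·exp(−(19.8−9.1)²/(2·1.6²)) = 0.249339·exp(-22.36133) = 4.84606e-11] × [0.114156] = 5.53205e-12
  L_II = [(1/(1.5·√(2π)))·exp(−(19.8−13.3)²/(2·1.5²)) = 0.265962·exp(-9.38889) = 2.22472e-05] × [0.0907217] = 2.01831e-06
  L_III = [(1/(2.5·√(2π)))·exp(−(19.8−18.1)²/(2·2.5²)) = 0.159577·exp(-0.23120) = 0.126637] × [0.00316618] = 0.000400956
  L_IV = [(1/(1.2·√(2π)))·exp(−(19.8−35.2)²/(2·1.2²)) = 0.332452·exp(-82.34722) = 5.73832e-37] × [8.65965e-89] = 4.96918e-125
Multiply by the mixture weights:
  π_I·L_I = 0.22 × 5.53205e-12 = 1.21705e-12
  π_II·L_II = 0.38 × 2.01831e-06 = 7.66956e-07
  π_III·L_III = 0.06 × 0.000400956 = 2.40574e-05
  π_IV·L_IV = 0.34 × 4.96918e-125 = 1.68952e-125
Marginal: 1.21705e-12 + 7.66956e-07 + 2.40574e-05 + 1.68952e-125 = 2.48243e-05
P(Subgroup III | x₁, x₂) = 2.40574e-05 / 2.48243e-05 ≈ 0.969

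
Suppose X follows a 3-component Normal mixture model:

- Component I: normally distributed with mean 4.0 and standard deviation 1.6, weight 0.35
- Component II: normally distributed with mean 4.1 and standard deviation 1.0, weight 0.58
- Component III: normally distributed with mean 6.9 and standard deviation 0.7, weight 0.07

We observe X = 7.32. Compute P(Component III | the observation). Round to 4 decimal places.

The responsibility of component k is π_k f_k(x) divided by Σ_j π_j f_j(x).
Normal densities:
  p_I = (1/(1.6·√(2π)))·exp(−(7.32−4.0)²/(2·1.6²)) = 0.249339·exp(-2.15281) = 0.0289625
  p_II = (1/(1.0·√(2π)))·exp(−(7.32−4.1)²/(2·1.0²)) = 0.398942·exp(-5.18420) = 0.00223584
  p_III = (1/(0.7·√(2π)))·exp(−(7.32−6.9)²/(2·0.7²)) = 0.569918·exp(-0.18000) = 0.476035
Multiply by the mixture weights:
  π_I·p_I = 0.35 × 0.0289625 = 0.0101369
  π_II·p_II = 0.58 × 0.00223584 = 0.00129679
  π_III·p_III = 0.07 × 0.476035 = 0.0333225
Marginal: 0.0101369 + 0.00129679 + 0.0333225 = 0.0447561
P(Component III | x) = 0.0333225 / 0.0447561 ≈ 0.7445

0.7445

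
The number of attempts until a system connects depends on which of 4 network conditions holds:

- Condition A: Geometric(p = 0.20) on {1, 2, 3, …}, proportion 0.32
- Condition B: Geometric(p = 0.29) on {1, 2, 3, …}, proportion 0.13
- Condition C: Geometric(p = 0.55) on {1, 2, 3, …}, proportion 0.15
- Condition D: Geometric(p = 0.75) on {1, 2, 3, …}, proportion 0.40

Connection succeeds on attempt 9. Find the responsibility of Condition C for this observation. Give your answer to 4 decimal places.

Apply Bayes' rule: the posterior for each component is proportional to its prior times its likelihood at x.
Geometric probabilities:
  f_A = 0.0335544
  f_B = 0.0187269
  f_C = 0.000924832
  f_D = 1.14441e-05
Unnormalised posteriors:
  π_A·f_A = 0.32 × 0.0335544 = 0.0107374
  π_B·f_B = 0.13 × 0.0187269 = 0.00243449
  π_C·f_C = 0.15 × 0.000924832 = 0.000138725
  π_D·f_D = 0.40 × 1.14441e-05 = 4.57764e-06
Sum: 0.0107374 + 0.00243449 + 0.000138725 + 4.57764e-06 = 0.0133152
Responsibility of Condition C: 0.000138725 / 0.0133152 ≈ 0.0104

0.0104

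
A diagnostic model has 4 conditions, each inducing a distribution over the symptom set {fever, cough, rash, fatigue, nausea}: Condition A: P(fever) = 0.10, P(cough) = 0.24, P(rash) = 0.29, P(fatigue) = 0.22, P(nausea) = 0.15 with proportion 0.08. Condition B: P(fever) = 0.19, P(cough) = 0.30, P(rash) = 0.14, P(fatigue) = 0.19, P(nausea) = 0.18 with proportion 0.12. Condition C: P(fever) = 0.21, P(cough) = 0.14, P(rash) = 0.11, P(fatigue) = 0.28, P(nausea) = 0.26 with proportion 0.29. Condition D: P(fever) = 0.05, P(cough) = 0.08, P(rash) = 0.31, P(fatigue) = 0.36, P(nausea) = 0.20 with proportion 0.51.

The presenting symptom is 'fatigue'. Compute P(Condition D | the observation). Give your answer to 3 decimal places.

0.602

Posterior ∝ prior × likelihood, so P(k | x) ∝ P(Z=k) f_k(x); normalise over all components.
Evaluate each component's likelihood at the observed value:
  p_A = P(fatigue | comp) = 0.22
  p_B = P(fatigue | comp) = 0.19
  p_C = P(fatigue | comp) = 0.28
  p_D = P(fatigue | comp) = 0.36
Unnormalised posteriors:
  P(Z=A)·p_A = 0.08 × 0.22 = 0.0176
  P(Z=B)·p_B = 0.12 × 0.19 = 0.0228
  P(Z=C)·p_C = 0.29 × 0.28 = 0.0812
  P(Z=D)·p_D = 0.51 × 0.36 = 0.1836
Normaliser: 0.0176 + 0.0228 + 0.0812 + 0.1836 = 0.3052
P(Condition D | data) = 0.1836 / 0.3052 ≈ 0.602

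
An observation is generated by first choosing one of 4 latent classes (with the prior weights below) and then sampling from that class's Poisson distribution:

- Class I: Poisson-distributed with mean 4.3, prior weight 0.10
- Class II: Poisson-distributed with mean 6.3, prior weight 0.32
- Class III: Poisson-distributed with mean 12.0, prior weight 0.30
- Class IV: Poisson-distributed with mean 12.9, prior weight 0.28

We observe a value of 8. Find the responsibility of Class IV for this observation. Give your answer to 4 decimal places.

0.1821

P(component k | x) = P(Z=k)·f_k(x) / marginal(x), where marginal(x) = Σ_j P(Z=j)·f_j(x).
Evaluate each component's likelihood at the observed value:
  p_I = e^(−4.3)·4.3^8/8! = 0.0393333
  p_II = e^(−6.3)·6.3^8/8! = 0.113018
  p_III = e^(−12.0)·12.0^8/8! = 0.0655233
  p_IV = e^(−12.9)·12.9^8/8! = 0.0475115
Multiply by the mixture weights:
  P(Z=I)·p_I = 0.10 × 0.0393333 = 0.00393333
  P(Z=II)·p_II = 0.32 × 0.113018 = 0.0361658
  P(Z=III)·p_III = 0.30 × 0.0655233 = 0.019657
  P(Z=IV)·p_IV = 0.28 × 0.0475115 = 0.0133032
Denominator: 0.00393333 + 0.0361658 + 0.019657 + 0.0133032 = 0.0730594
So the posterior for Class IV is 0.0133032 / 0.0730594 ≈ 0.1821.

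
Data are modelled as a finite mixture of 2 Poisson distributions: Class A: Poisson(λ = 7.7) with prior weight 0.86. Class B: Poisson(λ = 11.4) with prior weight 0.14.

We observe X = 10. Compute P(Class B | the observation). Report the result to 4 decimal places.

By Bayes' theorem, P(k | x) = π_k f_k(x) / Σ_j π_j f_j(x).
Evaluate each component's likelihood at the observed value:
  f_A = 0.0914275
  f_B = 0.114374
Unnormalised posteriors:
  π_A·f_A = 0.86 × 0.0914275 = 0.0786276
  π_B·f_B = 0.14 × 0.114374 = 0.0160124
Denominator: 0.0786276 + 0.0160124 = 0.09464
So the posterior for Class B is 0.0160124 / 0.09464 ≈ 0.1692.

0.1692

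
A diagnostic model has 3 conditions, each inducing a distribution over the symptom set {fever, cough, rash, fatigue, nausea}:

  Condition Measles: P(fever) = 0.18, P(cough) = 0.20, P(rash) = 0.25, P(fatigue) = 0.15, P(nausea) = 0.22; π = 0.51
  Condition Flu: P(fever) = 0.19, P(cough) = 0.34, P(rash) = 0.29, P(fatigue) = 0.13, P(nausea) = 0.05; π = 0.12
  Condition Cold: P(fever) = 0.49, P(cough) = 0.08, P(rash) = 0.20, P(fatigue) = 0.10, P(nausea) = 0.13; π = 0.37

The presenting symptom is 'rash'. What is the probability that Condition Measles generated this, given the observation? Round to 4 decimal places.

P(component k | x) = π_k·f_k(x) / marginal(x), where marginal(x) = Σ_j π_j·f_j(x).
Evaluate each component's likelihood at the observed value:
  L_Measles = P(rash | comp) = 0.25
  L_Flu = P(rash | comp) = 0.29
  L_Cold = P(rash | comp) = 0.20
Weight by the priors:
  π_Measles·L_Measles = 0.51 × 0.25 = 0.1275
  π_Flu·L_Flu = 0.12 × 0.29 = 0.0348
  π_Cold·L_Cold = 0.37 × 0.2 = 0.074
Evidence: 0.1275 + 0.0348 + 0.074 = 0.2363
So the posterior for Condition Measles is 0.1275 / 0.2363 ≈ 0.5396.

0.5396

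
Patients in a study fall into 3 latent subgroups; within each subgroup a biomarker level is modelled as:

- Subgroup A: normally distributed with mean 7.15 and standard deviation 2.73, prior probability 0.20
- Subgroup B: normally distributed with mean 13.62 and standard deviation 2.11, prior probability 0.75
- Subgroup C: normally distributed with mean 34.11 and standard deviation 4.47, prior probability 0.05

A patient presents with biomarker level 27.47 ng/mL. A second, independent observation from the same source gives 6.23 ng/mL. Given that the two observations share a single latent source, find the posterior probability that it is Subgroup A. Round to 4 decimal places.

0.0075

The responsibility of component k is P(Z=k) f_k(x) divided by Σ_j P(Z=j) f_j(x).
Since both observations come from the same component, the likelihood for component k is f_k(x₁)·f_k(x₂).
  L_A = [(1/(2.73·√(2π)))·exp(−(27.47−7.15)²/(2·2.73²)) = 0.146133·exp(-27.70079) = 1.36285e-13] × [0.138066] = 1.88163e-14
  L_B = [(1/(2.11·√(2π)))·exp(−(27.47−13.62)²/(2·2.11²)) = 0.189072·exp(-21.54292) = 8.33019e-11] × [0.000410176] = 3.41685e-14
  L_C = [(1/(4.47·√(2π)))·exp(−(27.47−34.11)²/(2·4.47²)) = 0.089249·exp(-1.10329) = 0.0296107] × [3.18543e-10] = 9.43228e-12
Unnormalised posteriors:
  P(Z=A)·L_A = 0.20 × 1.88163e-14 = 3.76327e-15
  P(Z=B)·L_B = 0.75 × 3.41685e-14 = 2.56264e-14
  P(Z=C)·L_C = 0.05 × 9.43228e-12 = 4.71614e-13
Sum: 3.76327e-15 + 2.56264e-14 + 4.71614e-13 = 5.01004e-13
Responsibility of Subgroup A: 3.76327e-15 / 5.01004e-13 ≈ 0.0075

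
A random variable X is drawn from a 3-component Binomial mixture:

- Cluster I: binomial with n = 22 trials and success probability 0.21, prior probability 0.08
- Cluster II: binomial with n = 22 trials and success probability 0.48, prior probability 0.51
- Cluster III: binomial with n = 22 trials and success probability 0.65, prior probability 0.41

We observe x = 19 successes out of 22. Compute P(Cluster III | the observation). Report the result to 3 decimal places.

0.987

P(component k | x) = π_k·f_k(x) / marginal(x), where marginal(x) = Σ_j π_j·f_j(x).
Component likelihoods at x = 19 successes out of 22:
  L_I = C(22,19)·0.21^19·0.79^3 = 1540·1.32485e-13·0.493039 = 1.00593e-10
  L_II = C(22,19)·0.48^19·0.52^3 = 1540·8.7818e-07·0.140608 = 0.000190158
  L_III = C(22,19)·0.65^19·0.35^3 = 1540·0.000278839·0.042875 = 0.0184111
Weight by the priors:
  π_I·L_I = 0.08 × 1.00593e-10 = 8.04746e-12
  π_II·L_II = 0.51 × 0.000190158 = 9.69805e-05
  π_III·L_III = 0.41 × 0.0184111 = 0.00754853
Sum: 8.04746e-12 + 9.69805e-05 + 0.00754853 = 0.00764551
P(Cluster III | the observation) ≈ 0.987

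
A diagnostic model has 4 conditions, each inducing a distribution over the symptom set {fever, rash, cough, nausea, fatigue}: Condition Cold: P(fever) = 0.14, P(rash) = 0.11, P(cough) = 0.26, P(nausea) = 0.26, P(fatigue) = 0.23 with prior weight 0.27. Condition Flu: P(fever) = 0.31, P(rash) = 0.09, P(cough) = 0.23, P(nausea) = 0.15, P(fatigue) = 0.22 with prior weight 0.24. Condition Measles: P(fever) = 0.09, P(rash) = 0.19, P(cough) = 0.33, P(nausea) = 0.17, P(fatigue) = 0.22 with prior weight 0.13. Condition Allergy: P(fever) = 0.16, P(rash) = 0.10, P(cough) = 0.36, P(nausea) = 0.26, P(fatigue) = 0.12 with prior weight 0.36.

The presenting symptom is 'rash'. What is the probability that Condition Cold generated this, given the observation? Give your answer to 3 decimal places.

Posterior ∝ prior × likelihood, so P(k | x) ∝ π_k f_k(x); normalise over all components.
Evaluate each component's likelihood at the observed value:
  f_Cold = P(rash | comp) = 0.11
  f_Flu = P(rash | comp) = 0.09
  f_Measles = P(rash | comp) = 0.19
  f_Allergy = P(rash | comp) = 0.10
Unnormalised posteriors:
  π_Cold·f_Cold = 0.27 × 0.11 = 0.0297
  π_Flu·f_Flu = 0.24 × 0.09 = 0.0216
  π_Measles·f_Measles = 0.13 × 0.19 = 0.0247
  π_Allergy·f_Allergy = 0.36 × 0.1 = 0.036
Denominator: 0.0297 + 0.0216 + 0.0247 + 0.036 = 0.112
P(Condition Cold | data) ≈ 0.265

0.265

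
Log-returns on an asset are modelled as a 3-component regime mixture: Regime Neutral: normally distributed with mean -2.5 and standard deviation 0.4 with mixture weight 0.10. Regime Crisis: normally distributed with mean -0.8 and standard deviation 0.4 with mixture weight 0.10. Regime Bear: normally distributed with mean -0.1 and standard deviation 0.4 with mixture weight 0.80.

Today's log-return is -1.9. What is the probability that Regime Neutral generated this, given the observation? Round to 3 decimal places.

Apply Bayes' rule: the posterior for each component is proportional to its prior times its likelihood at x.
Normal densities:
  L_Neutral = (1/(0.4·√(2π)))·exp(−(-1.9−-2.5)²/(2·0.4²)) = 0.997356·exp(-1.12500) = 0.323794
  L_Crisis = (1/(0.4·√(2π)))·exp(−(-1.9−-0.8)²/(2·0.4²)) = 0.997356·exp(-3.78125) = 0.0227339
  L_Bear = (1/(0.4·√(2π)))·exp(−(-1.9−-0.1)²/(2·0.4²)) = 0.997356·exp(-10.12500) = 3.99594e-05
Multiply by the mixture weights:
  π_Neutral·L_Neutral = 0.10 × 0.323794 = 0.0323794
  π_Crisis·L_Crisis = 0.10 × 0.0227339 = 0.00227339
  π_Bear·L_Bear = 0.80 × 3.99594e-05 = 3.19675e-05
Marginal: 0.0323794 + 0.00227339 + 3.19675e-05 = 0.0346848
So the posterior for Regime Neutral is 0.0323794 / 0.0346848 ≈ 0.934.

0.934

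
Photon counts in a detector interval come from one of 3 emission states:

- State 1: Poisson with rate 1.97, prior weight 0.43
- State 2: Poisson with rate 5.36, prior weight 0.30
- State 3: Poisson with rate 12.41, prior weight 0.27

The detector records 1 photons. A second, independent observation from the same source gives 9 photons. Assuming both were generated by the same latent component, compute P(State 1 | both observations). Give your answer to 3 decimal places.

P(component k | x) = π_k·f_k(x) / marginal(x), where marginal(x) = Σ_j π_j·f_j(x).
Since both observations come from the same component, the likelihood for component k is f_k(x₁)·f_k(x₂).
  p_1 = [0.27473] × [0.000171741] = 4.71823e-05
  p_2 = [0.0251969] × [0.0473044] = 0.00119192
  p_3 = [5.06031e-05] × [0.0784492] = 3.96977e-06
Weight by the priors:
  π_1·p_1 = 0.43 × 4.71823e-05 = 2.02884e-05
  π_2·p_2 = 0.30 × 0.00119192 = 0.000357577
  π_3·p_3 = 0.27 × 3.96977e-06 = 1.07184e-06
Sum: 2.02884e-05 + 0.000357577 + 1.07184e-06 = 0.000378937
So the posterior for State 1 is 2.02884e-05 / 0.000378937 ≈ 0.054.

0.054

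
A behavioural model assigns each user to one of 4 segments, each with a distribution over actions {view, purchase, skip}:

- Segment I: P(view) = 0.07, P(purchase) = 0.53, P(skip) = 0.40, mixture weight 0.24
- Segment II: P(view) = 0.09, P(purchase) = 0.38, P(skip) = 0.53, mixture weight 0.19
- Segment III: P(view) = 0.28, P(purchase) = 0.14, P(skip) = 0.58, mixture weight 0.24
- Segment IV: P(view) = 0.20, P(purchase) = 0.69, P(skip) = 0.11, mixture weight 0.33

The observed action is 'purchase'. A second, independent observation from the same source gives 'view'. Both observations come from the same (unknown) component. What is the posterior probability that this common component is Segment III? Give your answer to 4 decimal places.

0.1337

The responsibility of component k is π_k f_k(x) divided by Σ_j π_j f_j(x).
Since both observations come from the same component, the likelihood for component k is f_k(x₁)·f_k(x₂).
  f_I = [0.53] × [0.07] = 0.0371
  f_II = [0.38] × [0.09] = 0.0342
  f_III = [0.14] × [0.28] = 0.0392
  f_IV = [0.69] × [0.2] = 0.138
Unnormalised posteriors:
  π_I·f_I = 0.24 × 0.0371 = 0.008904
  π_II·f_II = 0.19 × 0.0342 = 0.006498
  π_III·f_III = 0.24 × 0.0392 = 0.009408
  π_IV·f_IV = 0.33 × 0.138 = 0.04554
Normaliser: 0.008904 + 0.006498 + 0.009408 + 0.04554 = 0.07035
P(Segment III | x₁, x₂) = 0.009408 / 0.07035 ≈ 0.1337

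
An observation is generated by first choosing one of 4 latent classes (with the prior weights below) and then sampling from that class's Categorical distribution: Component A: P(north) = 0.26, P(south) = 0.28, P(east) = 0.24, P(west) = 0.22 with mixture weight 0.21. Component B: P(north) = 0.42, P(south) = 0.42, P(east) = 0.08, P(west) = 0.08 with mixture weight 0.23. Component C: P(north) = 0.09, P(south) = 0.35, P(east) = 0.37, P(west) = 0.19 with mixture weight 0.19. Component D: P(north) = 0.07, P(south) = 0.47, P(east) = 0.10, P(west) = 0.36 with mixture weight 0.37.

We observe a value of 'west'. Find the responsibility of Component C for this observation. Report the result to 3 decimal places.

Posterior ∝ prior × likelihood, so P(k | x) ∝ π_k f_k(x); normalise over all components.
Component likelihoods at x = 'west':
  p_A = P(west | comp) = 0.22
  p_B = P(west | comp) = 0.08
  p_C = P(west | comp) = 0.19
  p_D = P(west | comp) = 0.36
Multiply by the mixture weights:
  π_A·p_A = 0.21 × 0.22 = 0.0462
  π_B·p_B = 0.23 × 0.08 = 0.0184
  π_C·p_C = 0.19 × 0.19 = 0.0361
  π_D·p_D = 0.37 × 0.36 = 0.1332
Denominator: 0.0462 + 0.0184 + 0.0361 + 0.1332 = 0.2339
Responsibility of Component C: 0.0361 / 0.2339 ≈ 0.154

0.154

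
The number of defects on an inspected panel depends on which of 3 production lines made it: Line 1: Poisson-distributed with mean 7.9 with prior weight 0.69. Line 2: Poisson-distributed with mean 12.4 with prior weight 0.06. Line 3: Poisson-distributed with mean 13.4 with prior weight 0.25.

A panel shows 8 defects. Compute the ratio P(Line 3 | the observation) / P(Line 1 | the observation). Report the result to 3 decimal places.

0.101

Since P(k|x) ∝ P(Z=k) f_k(x), the posterior odds are P(Z=i) f_i(x) / (P(Z=j) f_j(x)).
Component likelihoods at x = 8 defects:
  f_1 = e^(−7.9)·7.9^8/8! = 0.139499
  f_2 = e^(−12.4)·12.4^8/8! = 0.0570954
  f_3 = e^(−13.4)·13.4^8/8! = 0.0390636
0.00976589 / 0.096254 ≈ 0.101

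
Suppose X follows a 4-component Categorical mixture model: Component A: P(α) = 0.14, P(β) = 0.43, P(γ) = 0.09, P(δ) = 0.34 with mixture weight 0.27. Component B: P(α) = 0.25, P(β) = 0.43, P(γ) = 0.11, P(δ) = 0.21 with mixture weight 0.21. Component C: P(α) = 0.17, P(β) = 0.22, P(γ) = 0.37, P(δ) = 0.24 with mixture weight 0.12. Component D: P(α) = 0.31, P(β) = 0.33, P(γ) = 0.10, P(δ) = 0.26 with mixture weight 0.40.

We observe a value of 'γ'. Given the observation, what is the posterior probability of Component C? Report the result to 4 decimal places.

0.3369

The responsibility of component k is P(Z=k) f_k(x) divided by Σ_j P(Z=j) f_j(x).
Evaluate each component's likelihood at the observed value:
  L_A = P(γ | comp) = 0.09
  L_B = P(γ | comp) = 0.11
  L_C = P(γ | comp) = 0.37
  L_D = P(γ | comp) = 0.10
Multiply by the mixture weights:
  P(Z=A)·L_A = 0.27 × 0.09 = 0.0243
  P(Z=B)·L_B = 0.21 × 0.11 = 0.0231
  P(Z=C)·L_C = 0.12 × 0.37 = 0.0444
  P(Z=D)·L_D = 0.40 × 0.1 = 0.04
Denominator: 0.0243 + 0.0231 + 0.0444 + 0.04 = 0.1318
P(Component C | data) = 0.0444 / 0.1318 ≈ 0.3369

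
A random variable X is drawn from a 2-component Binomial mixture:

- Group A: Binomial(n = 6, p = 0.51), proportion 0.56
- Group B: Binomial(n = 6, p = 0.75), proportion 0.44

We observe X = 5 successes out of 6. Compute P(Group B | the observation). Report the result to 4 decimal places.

0.7338

P(component k | x) = w_k·f_k(x) / marginal(x), where marginal(x) = Σ_j w_j·f_j(x).
Evaluate each component's likelihood at the observed value:
  p_A = 0.101437
  p_B = 0.355957
Weight by the priors:
  w_A·p_A = 0.56 × 0.101437 = 0.056805
  w_B·p_B = 0.44 × 0.355957 = 0.156621
Marginal: 0.056805 + 0.156621 = 0.213426
So the posterior for Group B is 0.156621 / 0.213426 ≈ 0.7338.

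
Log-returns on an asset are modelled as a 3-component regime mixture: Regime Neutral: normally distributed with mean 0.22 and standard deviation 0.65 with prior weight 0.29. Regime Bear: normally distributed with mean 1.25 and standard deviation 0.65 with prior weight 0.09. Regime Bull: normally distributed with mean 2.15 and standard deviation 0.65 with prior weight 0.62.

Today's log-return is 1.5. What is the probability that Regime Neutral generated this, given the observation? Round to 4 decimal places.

0.0832

Apply Bayes' rule: the posterior for each component is proportional to its prior times its likelihood at x.
Component likelihoods at x = 1.5:
  p_Neutral = 0.0882933
  p_Bear = 0.569999
  p_Bull = 0.372263
Multiply by the mixture weights:
  w_Neutral·p_Neutral = 0.29 × 0.0882933 = 0.0256051
  w_Bear·p_Bear = 0.09 × 0.569999 = 0.0512999
  w_Bull·p_Bull = 0.62 × 0.372263 = 0.230803
Normaliser: 0.0256051 + 0.0512999 + 0.230803 = 0.307708
P(Regime Neutral | 1.5) = 0.0256051 / 0.307708 ≈ 0.0832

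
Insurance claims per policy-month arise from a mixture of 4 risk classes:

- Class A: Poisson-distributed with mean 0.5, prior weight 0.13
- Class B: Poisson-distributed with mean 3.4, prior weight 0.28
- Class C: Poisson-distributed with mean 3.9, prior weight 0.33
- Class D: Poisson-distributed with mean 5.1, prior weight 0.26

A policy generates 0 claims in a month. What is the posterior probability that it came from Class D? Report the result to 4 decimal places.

0.0164

P(component k | x) = P(Z=k)·f_k(x) / marginal(x), where marginal(x) = Σ_j P(Z=j)·f_j(x).
Poisson probabilities:
  p_A = e^(−0.5)·0.5^0/0! = 0.606531
  p_B = e^(−3.4)·3.4^0/0! = 0.0333733
  p_C = e^(−3.9)·3.9^0/0! = 0.0202419
  p_D = e^(−5.1)·5.1^0/0! = 0.00609675
Unnormalised posteriors:
  P(Z=A)·p_A = 0.13 × 0.606531 = 0.078849
  P(Z=B)·p_B = 0.28 × 0.0333733 = 0.00934452
  P(Z=C)·p_C = 0.33 × 0.0202419 = 0.00667983
  P(Z=D)·p_D = 0.26 × 0.00609675 = 0.00158515
Normaliser: 0.078849 + 0.00934452 + 0.00667983 + 0.00158515 = 0.0964585
P(Class D | the observation) = 0.00158515 / 0.0964585 ≈ 0.0164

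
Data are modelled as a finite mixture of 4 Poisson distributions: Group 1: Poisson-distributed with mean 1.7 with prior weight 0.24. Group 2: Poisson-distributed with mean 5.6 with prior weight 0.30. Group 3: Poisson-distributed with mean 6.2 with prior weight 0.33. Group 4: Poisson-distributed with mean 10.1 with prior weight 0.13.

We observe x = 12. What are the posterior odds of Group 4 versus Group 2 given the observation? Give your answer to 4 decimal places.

Since P(k|x) ∝ P(Z=k) f_k(x), the posterior odds are P(Z=i) f_i(x) / (P(Z=j) f_j(x)).
Evaluate each component's likelihood at the observed value:
  f_1 = e^(−1.7)·1.7^12/12! = 2.22203e-07
  f_2 = e^(−5.6)·5.6^12/12! = 0.00734294
  f_3 = e^(−6.2)·6.2^12/12! = 0.013669
  f_4 = e^(−10.1)·10.1^12/12! = 0.0966374
0.0125629 / 0.00220288 ≈ 5.7029

5.7029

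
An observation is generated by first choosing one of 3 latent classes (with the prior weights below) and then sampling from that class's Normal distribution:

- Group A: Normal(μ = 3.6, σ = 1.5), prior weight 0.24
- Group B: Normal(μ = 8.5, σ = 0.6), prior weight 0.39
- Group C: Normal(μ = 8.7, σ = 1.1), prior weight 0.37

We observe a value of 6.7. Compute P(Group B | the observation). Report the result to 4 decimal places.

0.0798

P(component k | x) = P(Z=k)·f_k(x) / marginal(x), where marginal(x) = Σ_j P(Z=j)·f_j(x).
Component likelihoods at x = 6.7:
  f_A = (1/(1.5·√(2π)))·exp(−(6.7−3.6)²/(2·1.5²)) = 0.265962·exp(-2.13556) = 0.031431
  f_B = (1/(0.6·√(2π)))·exp(−(6.7−8.5)²/(2·0.6²)) = 0.664904·exp(-4.50000) = 0.00738641
  f_C = (1/(1.1·√(2π)))·exp(−(6.7−8.7)²/(2·1.1²)) = 0.362675·exp(-1.65289) = 0.0694505
Prior × likelihood for each component:
  P(Z=A)·f_A = 0.24 × 0.031431 = 0.00754345
  P(Z=B)·f_B = 0.39 × 0.00738641 = 0.0028807
  P(Z=C)·f_C = 0.37 × 0.0694505 = 0.0256967
Marginal: 0.00754345 + 0.0028807 + 0.0256967 = 0.0361208
P(Group B | data) ≈ 0.0798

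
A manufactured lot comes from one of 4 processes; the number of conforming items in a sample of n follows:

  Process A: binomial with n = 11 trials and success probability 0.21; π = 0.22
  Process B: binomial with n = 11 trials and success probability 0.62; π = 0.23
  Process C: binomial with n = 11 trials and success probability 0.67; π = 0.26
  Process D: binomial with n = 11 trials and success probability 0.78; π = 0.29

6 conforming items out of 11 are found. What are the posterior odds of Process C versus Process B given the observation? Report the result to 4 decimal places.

0.8892

The posterior odds equal the prior odds times the likelihood ratio: (π_i/π_j)·(f_i(x)/f_j(x)).
Component likelihoods at x = 6 conforming items out of 11:
  f_A = C(11,6)·0.21^6·0.79^5 = 462·8.57661e-05·0.307706 = 0.0121925
  f_B = C(11,6)·0.62^6·0.38^5 = 462·0.0568002·0.00792352 = 0.207927
  f_C = C(11,6)·0.67^6·0.33^5 = 462·0.0904584·0.00391354 = 0.163554
  f_D = C(11,6)·0.78^6·0.22^5 = 462·0.2252·0.000515363 = 0.0536195
0.042524 / 0.0478231 ≈ 0.8892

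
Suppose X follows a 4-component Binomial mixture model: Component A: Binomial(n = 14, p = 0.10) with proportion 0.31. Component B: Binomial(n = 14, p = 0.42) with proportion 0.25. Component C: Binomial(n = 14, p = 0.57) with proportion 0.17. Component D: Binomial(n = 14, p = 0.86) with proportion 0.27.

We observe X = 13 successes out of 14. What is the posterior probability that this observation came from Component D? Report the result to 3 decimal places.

By Bayes' theorem, P(k | x) = P(Z=k) f_k(x) / Σ_j P(Z=j) f_j(x).
Binomial probabilities:
  p_A = C(14,13)·0.10^13·0.90^1 = 14·1e-13·0.9 = 1.26e-12
  p_B = C(14,13)·0.42^13·0.58^1 = 14·1.26544e-05·0.58 = 0.000102754
  p_C = C(14,13)·0.57^13·0.43^1 = 14·0.00067046·0.43 = 0.00403617
  p_D = C(14,13)·0.86^13·0.14^1 = 14·0.14076·0.14 = 0.27589
Weight by the priors:
  P(Z=A)·p_A = 0.31 × 1.26e-12 = 3.906e-13
  P(Z=B)·p_B = 0.25 × 0.000102754 = 2.56884e-05
  P(Z=C)·p_C = 0.17 × 0.00403617 = 0.000686149
  P(Z=D)·p_D = 0.27 × 0.27589 = 0.0744903
Sum: 3.906e-13 + 2.56884e-05 + 0.000686149 + 0.0744903 = 0.0752021
P(Component D | 13 successes out of 14) ≈ 0.991

0.991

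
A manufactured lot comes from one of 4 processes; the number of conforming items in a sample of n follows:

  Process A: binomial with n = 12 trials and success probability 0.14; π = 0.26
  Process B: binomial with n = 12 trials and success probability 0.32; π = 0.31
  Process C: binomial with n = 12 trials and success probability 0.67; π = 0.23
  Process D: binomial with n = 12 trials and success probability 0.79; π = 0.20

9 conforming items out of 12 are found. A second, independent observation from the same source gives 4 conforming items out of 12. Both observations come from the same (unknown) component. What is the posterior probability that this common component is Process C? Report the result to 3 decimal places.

0.764

Apply Bayes' rule: the posterior for each component is proportional to its prior times its likelihood at x.
Since both observations come from the same component, the likelihood for component k is f_k(x₁)·f_k(x₂).
  p_A = [2.89115e-06] × [0.056899] = 1.64504e-07
  p_B = [0.00243388] × [0.237288] = 0.000577531
  p_C = [0.215099] × [0.0140287] = 0.00301754
  p_D = [0.244188] × [0.000729236] = 0.000178071
Unnormalised posteriors:
  π_A·p_A = 0.26 × 1.64504e-07 = 4.27709e-08
  π_B·p_B = 0.31 × 0.000577531 = 0.000179035
  π_C·p_C = 0.23 × 0.00301754 = 0.000694035
  π_D·p_D = 0.20 × 0.000178071 = 3.56141e-05
Denominator: 4.27709e-08 + 0.000179035 + 0.000694035 + 3.56141e-05 = 0.000908727
P(Process C | data) ≈ 0.764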